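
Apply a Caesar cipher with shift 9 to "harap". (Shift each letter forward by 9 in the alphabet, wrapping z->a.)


Input: 'harap', shift = 9
Operation: for each letter, (position + 9) mod 26
Mapping: 'h'(7+9=16)->'q', 'a'(0+9=9)->'j', 'r'(17+9=26, 26 mod 26=0)->'a', 'a'(0+9=9)->'j', 'p'(15+9=24)->'y'
Result: qjajy


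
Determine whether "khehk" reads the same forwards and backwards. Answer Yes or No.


Input string: 'khehk'
Reversed: 'khehk'
Compare pairs: s[0]='k' vs s[4]='k' (match), s[1]='h' vs s[3]='h' (match)
Palindrome: Yes


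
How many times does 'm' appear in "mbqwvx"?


Input string: 'mbqwvx'
Target character: 'm'
Scan each position: s[0]='m'
Matches found at indices: 0
Total: 1


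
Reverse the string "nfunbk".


Input string: 'nfunbk'
Operation: reverse character order
Original order: 'n' -> 'f' -> 'u' -> 'n' -> 'b' -> 'k'
Reversed order: 'k' -> 'b' -> 'n' -> 'u' -> 'f' -> 'n'
Result: kbnufn


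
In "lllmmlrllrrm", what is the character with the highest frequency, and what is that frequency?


Input: 'lllmmlrllrrm'
Operation: tally each character
Counts: 'l':6, 'm':3, 'r':3
Maximum: 'l' appears 6 times


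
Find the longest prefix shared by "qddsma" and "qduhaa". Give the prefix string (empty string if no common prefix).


String 1: 'qddsma'
String 2: 'qduhaa'
Compare position by position:
pos 0: 'q' vs 'q' match
pos 1: 'd' vs 'd' match
pos 2: 'd' vs 'u' differ -> stop
Longest common prefix: "qd" (length 2)


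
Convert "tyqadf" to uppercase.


Input string: 'tyqadf'
Operation: convert each letter to uppercase
Mapping: 't'->'T', 'y'->'Y', 'q'->'Q', 'a'->'A', 'd'->'D', 'f'->'F'
Result: TYQADF


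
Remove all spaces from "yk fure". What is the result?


Input string: 'yk fure'
Operation: remove all spaces
Words: 'yk', 'fure'
Join without spaces: ykfure


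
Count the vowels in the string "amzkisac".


Input string: 'amzkisac'
Operation: count vowels (a, e, i, o, u)
Scan: s[0]='a' (vowel), s[1]='m', s[2]='z', s[3]='k', s[4]='i' (vowel), s[5]='s', s[6]='a' (vowel), s[7]='c'
Vowels found: 3
Result: 3


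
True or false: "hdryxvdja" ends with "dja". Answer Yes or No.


Input string: 'hdryxvdja'
Suffix to check: 'dja'
Last 3 characters of input: 'dja'
Match: True
Result: Yes


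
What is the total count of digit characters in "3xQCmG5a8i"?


Input string: '3xQCmG5a8i'
Operation: count digit characters (0-9)
Scan: '3'(digit), 'x', 'Q', 'C', 'm', 'G', '5'(digit), 'a', '8'(digit), 'i'
Digits found: 3
Result: 3


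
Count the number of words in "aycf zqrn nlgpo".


Input string: 'aycf zqrn nlgpo'
Operation: split by spaces
Words found: 'aycf', 'zqrn', 'nlgpo'
Word count: 3


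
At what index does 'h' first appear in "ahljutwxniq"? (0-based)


Input string: 'ahljutwxniq'
Target: 'h'
Scanning left to right: s[0]='a', s[1]='h'
First match at index: 1


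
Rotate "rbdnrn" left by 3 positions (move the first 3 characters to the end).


Input: 'rbdnrn', shift = 3
Operation: split at index 3 and swap parts
Front part s[0:3] = 'rbd'
Back part s[3:] = 'nrn'
Rotated = back + front = 'nrn' + 'rbd'
Result: nrnrbd


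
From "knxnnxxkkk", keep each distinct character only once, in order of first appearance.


Input: 'knxnnxxkkk'
Operation: keep first occurrence of each character
Scan: s[0]='k' new -> keep; s[1]='n' new -> keep; s[2]='x' new -> keep; s[3]='n' seen -> skip; s[4]='n' seen -> skip; s[5]='x' seen -> skip; s[6]='x' seen -> skip; s[7]='k' seen -> skip; s[8]='k' seen -> skip; s[9]='k' seen -> skip
Result: knx


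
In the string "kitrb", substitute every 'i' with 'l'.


Input string: 'kitrb'
Operation: replace 'i' with 'l'
Positions of 'i': 1
After replacement: kltrb


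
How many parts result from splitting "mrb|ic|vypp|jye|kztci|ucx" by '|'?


Input string: 'mrb|ic|vypp|jye|kztci|ucx'
Delimiter: '|'
Split result: 'mrb', 'ic', 'vypp', 'jye', 'kztci', 'ucx'
Number of parts: 6


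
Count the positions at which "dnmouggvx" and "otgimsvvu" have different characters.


String 1: 'dnmouggvx'
String 2: 'otgimsvvu'
Compare each position: pos 0: 'd'!='o', pos 1: 'n'!='t', pos 2: 'm'!='g', pos 3: 'o'!='i', pos 4: 'u'!='m', pos 5: 'g'!='s', pos 6: 'g'!='v', pos 7: 'v'=='v', pos 8: 'x'!='u'
Differing positions: 8
Hamming distance: 8


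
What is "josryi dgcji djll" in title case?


Input string: 'josryi dgcji djll'
Operation: capitalize first letter of each word
Word transformations: 'josryi'->'Josryi', 'dgcji'->'Dgcji', 'djll'->'Djll'
Result: Josryi Dgcji Djll


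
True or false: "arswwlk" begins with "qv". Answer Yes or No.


Input string: 'arswwlk'
Prefix to check: 'qv'
First 2 characters of input: 'ar'
Match: False
Result: No


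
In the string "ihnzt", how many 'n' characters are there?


Input string: 'ihnzt'
Target character: 'n'
Scan each position: s[2]='n'
Matches found at indices: 2
Total: 1


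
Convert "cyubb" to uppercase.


Input string: 'cyubb'
Operation: convert each letter to uppercase
Mapping: 'c'->'C', 'y'->'Y', 'u'->'U', 'b'->'B', 'b'->'B'
Result: CYUBB


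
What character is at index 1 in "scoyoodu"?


Input string: 'scoyoodu'
Operation: get character at index 1
Index mapping: s[0]='s', s[1]='c'
Result: 'c'


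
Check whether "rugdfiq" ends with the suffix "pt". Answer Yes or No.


Input string: 'rugdfiq'
Suffix to check: 'pt'
Last 2 characters of input: 'iq'
Match: False
Result: No


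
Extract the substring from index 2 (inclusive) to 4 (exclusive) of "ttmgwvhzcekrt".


Input string: 'ttmgwvhzcekrt'
Operation: slice [2:4]
Extract characters: s[2]='m', s[3]='g'
Result: mg


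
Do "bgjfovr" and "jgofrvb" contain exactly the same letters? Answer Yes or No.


String 1: 'bgjfovr' -> sorted: 'bfgjorv'
String 2: 'jgofrvb' -> sorted: 'bfgjorv'
Compare sorted forms: 'bfgjorv' == 'bfgjorv'
Anagram: Yes


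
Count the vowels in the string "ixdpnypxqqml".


Input string: 'ixdpnypxqqml'
Operation: count vowels (a, e, i, o, u)
Scan: s[0]='i' (vowel), s[1]='x', s[2]='d', s[3]='p', s[4]='n', s[5]='y', s[6]='p', s[7]='x', s[8]='q', s[9]='q', s[10]='m', s[11]='l'
Vowels found: 1
Result: 1


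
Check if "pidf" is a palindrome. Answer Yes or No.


Input string: 'pidf'
Reversed: 'fdip'
Compare pairs: s[0]='p' vs s[3]='f' (mismatch), s[1]='i' vs s[2]='d' (mismatch)
Palindrome: No


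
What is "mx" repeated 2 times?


Input string: 'mx'
Operation: repeat 2 times
Concatenation: 'mx' + 'mx'
Result: mxmx


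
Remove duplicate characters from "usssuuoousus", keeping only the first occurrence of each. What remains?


Input: 'usssuuoousus'
Operation: keep first occurrence of each character
Scan: s[0]='u' new -> keep; s[1]='s' new -> keep; s[2]='s' seen -> skip; s[3]='s' seen -> skip; s[4]='u' seen -> skip; s[5]='u' seen -> skip; s[6]='o' new -> keep; s[7]='o' seen -> skip; s[8]='u' seen -> skip; s[9]='s' seen -> skip; s[10]='u' seen -> skip; s[11]='s' seen -> skip
Result: uso


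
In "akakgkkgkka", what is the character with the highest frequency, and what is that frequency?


Input: 'akakgkkgkka'
Operation: tally each character
Counts: 'a':3, 'g':2, 'k':6
Maximum: 'k' appears 6 times


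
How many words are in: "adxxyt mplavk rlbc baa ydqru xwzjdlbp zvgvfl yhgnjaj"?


Input string: 'adxxyt mplavk rlbc baa ydqru xwzjdlbp zvgvfl yhgnjaj'
Operation: split by spaces
Words found: 'adxxyt', 'mplavk', 'rlbc', 'baa', 'ydqru', 'xwzjdlbp', 'zvgvfl', 'yhgnjaj'
Word count: 8


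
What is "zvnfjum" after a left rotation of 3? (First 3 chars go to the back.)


Input: 'zvnfjum', shift = 3
Operation: split at index 3 and swap parts
Front part s[0:3] = 'zvn'
Back part s[3:] = 'fjum'
Rotated = back + front = 'fjum' + 'zvn'
Result: fjumzvn


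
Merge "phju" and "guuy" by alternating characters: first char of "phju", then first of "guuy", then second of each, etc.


String 1: 'phju'
String 2: 'guuy'
Operation: alternate characters
Pairs: 'p'+'g', 'h'+'u', 'j'+'u', 'u'+'y'
Result: pghujuuy


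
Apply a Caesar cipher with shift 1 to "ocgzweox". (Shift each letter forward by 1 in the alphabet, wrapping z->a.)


Input: 'ocgzweox', shift = 1
Operation: for each letter, (position + 1) mod 26
Mapping: 'o'(14+1=15)->'p', 'c'(2+1=3)->'d', 'g'(6+1=7)->'h', 'z'(25+1=26, 26 mod 26=0)->'a', 'w'(22+1=23)->'x', 'e'(4+1=5)->'f', 'o'(14+1=15)->'p', 'x'(23+1=24)->'y'
Result: pdhaxfpy


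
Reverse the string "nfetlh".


Input string: 'nfetlh'
Operation: reverse character order
Original order: 'n' -> 'f' -> 'e' -> 't' -> 'l' -> 'h'
Reversed order: 'h' -> 'l' -> 't' -> 'e' -> 'f' -> 'n'
Result: hltefn


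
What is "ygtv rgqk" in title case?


Input string: 'ygtv rgqk'
Operation: capitalize first letter of each word
Word transformations: 'ygtv'->'Ygtv', 'rgqk'->'Rgqk'
Result: Ygtv Rgqk


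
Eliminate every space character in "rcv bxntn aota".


Input string: 'rcv bxntn aota'
Operation: remove all spaces
Words: 'rcv', 'bxntn', 'aota'
Join without spaces: rcvbxntnaota


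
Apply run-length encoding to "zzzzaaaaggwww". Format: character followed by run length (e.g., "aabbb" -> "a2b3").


Input: 'zzzzaaaaggwww'
Operation: identify consecutive runs
Runs: 'zzzz' -> z4, 'aaaa' -> a4, 'gg' -> g2, 'www' -> w3
Encoded: z4a4g2w3


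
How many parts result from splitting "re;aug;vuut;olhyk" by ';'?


Input string: 're;aug;vuut;olhyk'
Delimiter: ';'
Split result: 're', 'aug', 'vuut', 'olhyk'
Number of parts: 4


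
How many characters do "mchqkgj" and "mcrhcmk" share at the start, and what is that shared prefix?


String 1: 'mchqkgj'
String 2: 'mcrhcmk'
Compare position by position:
pos 0: 'm' vs 'm' match
pos 1: 'c' vs 'c' match
pos 2: 'h' vs 'r' differ -> stop
Longest common prefix: "mc" (length 2)


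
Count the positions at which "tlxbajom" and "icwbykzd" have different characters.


String 1: 'tlxbajom'
String 2: 'icwbykzd'
Compare each position: pos 0: 't'!='i', pos 1: 'l'!='c', pos 2: 'x'!='w', pos 3: 'b'=='b', pos 4: 'a'!='y', pos 5: 'j'!='k', pos 6: 'o'!='z', pos 7: 'm'!='d'
Differing positions: 7
Hamming distance: 7


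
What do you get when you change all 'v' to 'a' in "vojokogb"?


Input string: 'vojokogb'
Operation: replace 'v' with 'a'
Positions of 'v': 0
After replacement: aojokogb


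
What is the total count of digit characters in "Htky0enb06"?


Input string: 'Htky0enb06'
Operation: count digit characters (0-9)
Scan: 'H', 't', 'k', 'y', '0'(digit), 'e', 'n', 'b', '0'(digit), '6'(digit)
Digits found: 3
Result: 3


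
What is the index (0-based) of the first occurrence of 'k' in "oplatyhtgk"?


Input string: 'oplatyhtgk'
Target: 'k'
Scanning left to right: s[0]='o', s[1]='p', s[2]='l', s[3]='a', s[4]='t', s[5]='y', s[6]='h', s[7]='t', s[8]='g', s[9]='k'
First match at index: 9


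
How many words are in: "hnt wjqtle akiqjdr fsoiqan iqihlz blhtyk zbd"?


Input string: 'hnt wjqtle akiqjdr fsoiqan iqihlz blhtyk zbd'
Operation: split by spaces
Words found: 'hnt', 'wjqtle', 'akiqjdr', 'fsoiqan', 'iqihlz', 'blhtyk', 'zbd'
Word count: 7


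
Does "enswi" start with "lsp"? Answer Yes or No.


Input string: 'enswi'
Prefix to check: 'lsp'
First 3 characters of input: 'ens'
Match: False
Result: No


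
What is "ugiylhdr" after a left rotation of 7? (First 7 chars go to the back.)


Input: 'ugiylhdr', shift = 7
Operation: split at index 7 and swap parts
Front part s[0:7] = 'ugiylhd'
Back part s[7:] = 'r'
Rotated = back + front = 'r' + 'ugiylhd'
Result: rugiylhd


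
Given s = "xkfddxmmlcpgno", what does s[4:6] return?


Input string: 'xkfddxmmlcpgno'
Operation: slice [4:6]
Extract characters: s[4]='d', s[5]='x'
Result: dx


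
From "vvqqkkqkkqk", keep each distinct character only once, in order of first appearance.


Input: 'vvqqkkqkkqk'
Operation: keep first occurrence of each character
Scan: s[0]='v' new -> keep; s[1]='v' seen -> skip; s[2]='q' new -> keep; s[3]='q' seen -> skip; s[4]='k' new -> keep; s[5]='k' seen -> skip; s[6]='q' seen -> skip; s[7]='k' seen -> skip; s[8]='k' seen -> skip; s[9]='q' seen -> skip; s[10]='k' seen -> skip
Result: vqk


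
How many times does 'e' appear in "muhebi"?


Input string: 'muhebi'
Target character: 'e'
Scan each position: s[3]='e'
Matches found at indices: 3
Total: 1


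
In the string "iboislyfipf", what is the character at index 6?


Input string: 'iboislyfipf'
Operation: get character at index 6
Index mapping: s[0]='i', s[1]='b', s[2]='o', s[3]='i', s[4]='s', s[5]='l', s[6]='y'
Result: 'y'


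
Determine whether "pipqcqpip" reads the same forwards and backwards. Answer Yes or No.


Input string: 'pipqcqpip'
Reversed: 'pipqcqpip'
Compare pairs: s[0]='p' vs s[8]='p' (match), s[1]='i' vs s[7]='i' (match), s[2]='p' vs s[6]='p' (match), s[3]='q' vs s[5]='q' (match)
Palindrome: Yes


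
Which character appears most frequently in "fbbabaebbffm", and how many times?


Input: 'fbbabaebbffm'
Operation: tally each character
Counts: 'a':2, 'b':5, 'e':1, 'f':3, 'm':1
Maximum: 'b' appears 5 times


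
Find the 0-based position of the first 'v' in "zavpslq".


Input string: 'zavpslq'
Target: 'v'
Scanning left to right: s[0]='z', s[1]='a', s[2]='v'
First match at index: 2


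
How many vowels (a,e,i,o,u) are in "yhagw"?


Input string: 'yhagw'
Operation: count vowels (a, e, i, o, u)
Scan: s[0]='y', s[1]='h', s[2]='a' (vowel), s[3]='g', s[4]='w'
Vowels found: 1
Result: 1


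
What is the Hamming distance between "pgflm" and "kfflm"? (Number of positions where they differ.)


String 1: 'pgflm'
String 2: 'kfflm'
Compare each position: pos 0: 'p'!='k', pos 1: 'g'!='f', pos 2: 'f'=='f', pos 3: 'l'=='l', pos 4: 'm'=='m'
Differing positions: 2
Hamming distance: 2


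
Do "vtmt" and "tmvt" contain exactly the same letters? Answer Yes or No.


String 1: 'vtmt' -> sorted: 'mttv'
String 2: 'tmvt' -> sorted: 'mttv'
Compare sorted forms: 'mttv' == 'mttv'
Anagram: Yes


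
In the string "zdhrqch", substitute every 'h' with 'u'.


Input string: 'zdhrqch'
Operation: replace 'h' with 'u'
Positions of 'h': 2, 6
After replacement: zdurqcu


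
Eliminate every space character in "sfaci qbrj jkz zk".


Input string: 'sfaci qbrj jkz zk'
Operation: remove all spaces
Words: 'sfaci', 'qbrj', 'jkz', 'zk'
Join without spaces: sfaciqbrjjkzzk


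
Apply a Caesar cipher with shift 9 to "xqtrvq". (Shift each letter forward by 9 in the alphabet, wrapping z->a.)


Input: 'xqtrvq', shift = 9
Operation: for each letter, (position + 9) mod 26
Mapping: 'x'(23+9=32, 32 mod 26=6)->'g', 'q'(16+9=25)->'z', 't'(19+9=28, 28 mod 26=2)->'c', 'r'(17+9=26, 26 mod 26=0)->'a', 'v'(21+9=30, 30 mod 26=4)->'e', 'q'(16+9=25)->'z'
Result: gzcaez


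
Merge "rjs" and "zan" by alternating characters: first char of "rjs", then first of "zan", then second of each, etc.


String 1: 'rjs'
String 2: 'zan'
Operation: alternate characters
Pairs: 'r'+'z', 'j'+'a', 's'+'n'
Result: rzjasn


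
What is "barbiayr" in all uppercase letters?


Input string: 'barbiayr'
Operation: convert each letter to uppercase
Mapping: 'b'->'B', 'a'->'A', 'r'->'R', 'b'->'B', 'i'->'I', 'a'->'A', 'y'->'Y', 'r'->'R'
Result: BARBIAYR


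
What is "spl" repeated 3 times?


Input string: 'spl'
Operation: repeat 3 times
Concatenation: 'spl' + 'spl' + 'spl'
Result: splsplspl


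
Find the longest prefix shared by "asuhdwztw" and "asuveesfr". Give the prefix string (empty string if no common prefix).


String 1: 'asuhdwztw'
String 2: 'asuveesfr'
Compare position by position:
pos 0: 'a' vs 'a' match
pos 1: 's' vs 's' match
pos 2: 'u' vs 'u' match
pos 3: 'h' vs 'v' differ -> stop
Longest common prefix: "asu" (length 3)


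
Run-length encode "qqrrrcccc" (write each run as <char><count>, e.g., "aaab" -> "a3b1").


Input: 'qqrrrcccc'
Operation: identify consecutive runs
Runs: 'qq' -> q2, 'rrr' -> r3, 'cccc' -> c4
Encoded: q2r3c4


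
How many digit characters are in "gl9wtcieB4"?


Input string: 'gl9wtcieB4'
Operation: count digit characters (0-9)
Scan: 'g', 'l', '9'(digit), 'w', 't', 'c', 'i', 'e', 'B', '4'(digit)
Digits found: 2
Result: 2


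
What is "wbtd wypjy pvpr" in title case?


Input string: 'wbtd wypjy pvpr'
Operation: capitalize first letter of each word
Word transformations: 'wbtd'->'Wbtd', 'wypjy'->'Wypjy', 'pvpr'->'Pvpr'
Result: Wbtd Wypjy Pvpr


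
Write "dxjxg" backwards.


Input string: 'dxjxg'
Operation: reverse character order
Original order: 'd' -> 'x' -> 'j' -> 'x' -> 'g'
Reversed order: 'g' -> 'x' -> 'j' -> 'x' -> 'd'
Result: gxjxd


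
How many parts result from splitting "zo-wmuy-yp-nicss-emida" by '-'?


Input string: 'zo-wmuy-yp-nicss-emida'
Delimiter: '-'
Split result: 'zo', 'wmuy', 'yp', 'nicss', 'emida'
Number of parts: 5


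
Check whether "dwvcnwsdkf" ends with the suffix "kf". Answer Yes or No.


Input string: 'dwvcnwsdkf'
Suffix to check: 'kf'
Last 2 characters of input: 'kf'
Match: True
Result: Yes


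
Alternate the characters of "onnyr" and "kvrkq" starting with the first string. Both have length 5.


String 1: 'onnyr'
String 2: 'kvrkq'
Operation: alternate characters
Pairs: 'o'+'k', 'n'+'v', 'n'+'r', 'y'+'k', 'r'+'q'
Result: oknvnrykrq


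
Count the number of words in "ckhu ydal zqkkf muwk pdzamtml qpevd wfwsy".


Input string: 'ckhu ydal zqkkf muwk pdzamtml qpevd wfwsy'
Operation: split by spaces
Words found: 'ckhu', 'ydal', 'zqkkf', 'muwk', 'pdzamtml', 'qpevd', 'wfwsy'
Word count: 7


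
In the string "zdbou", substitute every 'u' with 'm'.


Input string: 'zdbou'
Operation: replace 'u' with 'm'
Positions of 'u': 4
After replacement: zdbom


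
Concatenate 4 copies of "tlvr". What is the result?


Input string: 'tlvr'
Operation: repeat 4 times
Concatenation: 'tlvr' + 'tlvr' + 'tlvr' + 'tlvr'
Result: tlvrtlvrtlvrtlvr


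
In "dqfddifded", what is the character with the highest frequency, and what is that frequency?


Input: 'dqfddifded'
Operation: tally each character
Counts: 'd':5, 'e':1, 'f':2, 'i':1, 'q':1
Maximum: 'd' appears 5 times


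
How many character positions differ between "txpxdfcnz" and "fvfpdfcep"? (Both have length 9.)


String 1: 'txpxdfcnz'
String 2: 'fvfpdfcep'
Compare each position: pos 0: 't'!='f', pos 1: 'x'!='v', pos 2: 'p'!='f', pos 3: 'x'!='p', pos 4: 'd'=='d', pos 5: 'f'=='f', pos 6: 'c'=='c', pos 7: 'n'!='e', pos 8: 'z'!='p'
Differing positions: 6
Hamming distance: 6


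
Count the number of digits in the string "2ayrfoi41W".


Input string: '2ayrfoi41W'
Operation: count digit characters (0-9)
Scan: '2'(digit), 'a', 'y', 'r', 'f', 'o', 'i', '4'(digit), '1'(digit), 'W'
Digits found: 3
Result: 3


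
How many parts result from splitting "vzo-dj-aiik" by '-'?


Input string: 'vzo-dj-aiik'
Delimiter: '-'
Split result: 'vzo', 'dj', 'aiik'
Number of parts: 3


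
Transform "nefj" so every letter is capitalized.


Input string: 'nefj'
Operation: convert each letter to uppercase
Mapping: 'n'->'N', 'e'->'E', 'f'->'F', 'j'->'J'
Result: NEFJ


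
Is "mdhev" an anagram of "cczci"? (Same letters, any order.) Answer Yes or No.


String 1: 'cczci' -> sorted: 'ccciz'
String 2: 'mdhev' -> sorted: 'dehmv'
Compare sorted forms: 'ccciz' != 'dehmv'
Anagram: No


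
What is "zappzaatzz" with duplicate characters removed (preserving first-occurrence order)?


Input: 'zappzaatzz'
Operation: keep first occurrence of each character
Scan: s[0]='z' new -> keep; s[1]='a' new -> keep; s[2]='p' new -> keep; s[3]='p' seen -> skip; s[4]='z' seen -> skip; s[5]='a' seen -> skip; s[6]='a' seen -> skip; s[7]='t' new -> keep; s[8]='z' seen -> skip; s[9]='z' seen -> skip
Result: zapt


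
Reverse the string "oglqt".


Input string: 'oglqt'
Operation: reverse character order
Original order: 'o' -> 'g' -> 'l' -> 'q' -> 't'
Reversed order: 't' -> 'q' -> 'l' -> 'g' -> 'o'
Result: tqlgo


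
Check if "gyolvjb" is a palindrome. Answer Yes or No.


Input string: 'gyolvjb'
Reversed: 'bjvloyg'
Compare pairs: s[0]='g' vs s[6]='b' (mismatch), s[1]='y' vs s[5]='j' (mismatch), s[2]='o' vs s[4]='v' (mismatch)
Palindrome: No


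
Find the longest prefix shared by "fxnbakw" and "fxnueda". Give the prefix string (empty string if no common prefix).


String 1: 'fxnbakw'
String 2: 'fxnueda'
Compare position by position:
pos 0: 'f' vs 'f' match
pos 1: 'x' vs 'x' match
pos 2: 'n' vs 'n' match
pos 3: 'b' vs 'u' differ -> stop
Longest common prefix: "fxn" (length 3)


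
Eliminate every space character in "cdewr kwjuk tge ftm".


Input string: 'cdewr kwjuk tge ftm'
Operation: remove all spaces
Words: 'cdewr', 'kwjuk', 'tge', 'ftm'
Join without spaces: cdewrkwjuktgeftm


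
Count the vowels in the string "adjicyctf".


Input string: 'adjicyctf'
Operation: count vowels (a, e, i, o, u)
Scan: s[0]='a' (vowel), s[1]='d', s[2]='j', s[3]='i' (vowel), s[4]='c', s[5]='y', s[6]='c', s[7]='t', s[8]='f'
Vowels found: 2
Result: 2


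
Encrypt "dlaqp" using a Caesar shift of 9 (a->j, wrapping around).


Input: 'dlaqp', shift = 9
Operation: for each letter, (position + 9) mod 26
Mapping: 'd'(3+9=12)->'m', 'l'(11+9=20)->'u', 'a'(0+9=9)->'j', 'q'(16+9=25)->'z', 'p'(15+9=24)->'y'
Result: mujzy


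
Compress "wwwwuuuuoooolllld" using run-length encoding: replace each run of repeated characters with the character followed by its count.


Input: 'wwwwuuuuoooolllld'
Operation: identify consecutive runs
Runs: 'wwww' -> w4, 'uuuu' -> u4, 'oooo' -> o4, 'llll' -> l4, 'd' -> d1
Encoded: w4u4o4l4d1


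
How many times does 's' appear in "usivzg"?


Input string: 'usivzg'
Target character: 's'
Scan each position: s[1]='s'
Matches found at indices: 1
Total: 1


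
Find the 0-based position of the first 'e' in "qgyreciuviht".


Input string: 'qgyreciuviht'
Target: 'e'
Scanning left to right: s[0]='q', s[1]='g', s[2]='y', s[3]='r', s[4]='e'
First match at index: 4


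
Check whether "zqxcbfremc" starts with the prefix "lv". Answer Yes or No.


Input string: 'zqxcbfremc'
Prefix to check: 'lv'
First 2 characters of input: 'zq'
Match: False
Result: No


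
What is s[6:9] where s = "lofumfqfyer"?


Input string: 'lofumfqfyer'
Operation: slice [6:9]
Extract characters: s[6]='q', s[7]='f', s[8]='y'
Result: qfy


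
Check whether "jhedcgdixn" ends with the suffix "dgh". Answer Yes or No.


Input string: 'jhedcgdixn'
Suffix to check: 'dgh'
Last 3 characters of input: 'ixn'
Match: False
Result: No


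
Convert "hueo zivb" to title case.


Input string: 'hueo zivb'
Operation: capitalize first letter of each word
Word transformations: 'hueo'->'Hueo', 'zivb'->'Zivb'
Result: Hueo Zivb


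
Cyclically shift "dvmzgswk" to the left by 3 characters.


Input: 'dvmzgswk', shift = 3
Operation: split at index 3 and swap parts
Front part s[0:3] = 'dvm'
Back part s[3:] = 'zgswk'
Rotated = back + front = 'zgswk' + 'dvm'
Result: zgswkdvm


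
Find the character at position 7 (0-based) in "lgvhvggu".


Input string: 'lgvhvggu'
Operation: get character at index 7
Index mapping: s[0]='l', s[1]='g', s[2]='v', s[3]='h', s[4]='v', s[5]='g', s[6]='g', s[7]='u'
Result: 'u'


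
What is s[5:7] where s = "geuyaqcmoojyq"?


Input string: 'geuyaqcmoojyq'
Operation: slice [5:7]
Extract characters: s[5]='q', s[6]='c'
Result: qc


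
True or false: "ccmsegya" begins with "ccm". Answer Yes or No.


Input string: 'ccmsegya'
Prefix to check: 'ccm'
First 3 characters of input: 'ccm'
Match: True
Result: Yes


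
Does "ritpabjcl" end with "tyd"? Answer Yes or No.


Input string: 'ritpabjcl'
Suffix to check: 'tyd'
Last 3 characters of input: 'jcl'
Match: False
Result: No


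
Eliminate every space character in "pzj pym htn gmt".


Input string: 'pzj pym htn gmt'
Operation: remove all spaces
Words: 'pzj', 'pym', 'htn', 'gmt'
Join without spaces: pzjpymhtngmt


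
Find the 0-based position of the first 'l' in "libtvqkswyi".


Input string: 'libtvqkswyi'
Target: 'l'
Scanning left to right: s[0]='l'
First match at index: 0


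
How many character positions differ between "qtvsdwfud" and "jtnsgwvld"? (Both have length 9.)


String 1: 'qtvsdwfud'
String 2: 'jtnsgwvld'
Compare each position: pos 0: 'q'!='j', pos 1: 't'=='t', pos 2: 'v'!='n', pos 3: 's'=='s', pos 4: 'd'!='g', pos 5: 'w'=='w', pos 6: 'f'!='v', pos 7: 'u'!='l', pos 8: 'd'=='d'
Differing positions: 5
Hamming distance: 5


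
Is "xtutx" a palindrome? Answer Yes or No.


Input string: 'xtutx'
Reversed: 'xtutx'
Compare pairs: s[0]='x' vs s[4]='x' (match), s[1]='t' vs s[3]='t' (match)
Palindrome: Yes


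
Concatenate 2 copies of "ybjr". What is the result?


Input string: 'ybjr'
Operation: repeat 2 times
Concatenation: 'ybjr' + 'ybjr'
Result: ybjrybjr


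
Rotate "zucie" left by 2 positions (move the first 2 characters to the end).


Input: 'zucie', shift = 2
Operation: split at index 2 and swap parts
Front part s[0:2] = 'zu'
Back part s[2:] = 'cie'
Rotated = back + front = 'cie' + 'zu'
Result: ciezu


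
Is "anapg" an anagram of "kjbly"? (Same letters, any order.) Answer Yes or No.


String 1: 'kjbly' -> sorted: 'bjkly'
String 2: 'anapg' -> sorted: 'aagnp'
Compare sorted forms: 'bjkly' != 'aagnp'
Anagram: No


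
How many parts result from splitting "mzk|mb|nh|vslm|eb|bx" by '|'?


Input string: 'mzk|mb|nh|vslm|eb|bx'
Delimiter: '|'
Split result: 'mzk', 'mb', 'nh', 'vslm', 'eb', 'bx'
Number of parts: 6


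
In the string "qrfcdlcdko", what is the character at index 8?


Input string: 'qrfcdlcdko'
Operation: get character at index 8
Index mapping: s[0]='q', s[1]='r', s[2]='f', s[3]='c', s[4]='d', s[5]='l', s[6]='c', s[7]='d', s[8]='k'
Result: 'k'


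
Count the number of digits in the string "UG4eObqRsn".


Input string: 'UG4eObqRsn'
Operation: count digit characters (0-9)
Scan: 'U', 'G', '4'(digit), 'e', 'O', 'b', 'q', 'R', 's', 'n'
Digits found: 1
Result: 1


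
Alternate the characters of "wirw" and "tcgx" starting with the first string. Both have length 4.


String 1: 'wirw'
String 2: 'tcgx'
Operation: alternate characters
Pairs: 'w'+'t', 'i'+'c', 'r'+'g', 'w'+'x'
Result: wticrgwx


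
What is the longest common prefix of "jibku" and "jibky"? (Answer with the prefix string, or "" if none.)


String 1: 'jibku'
String 2: 'jibky'
Compare position by position:
pos 0: 'j' vs 'j' match
pos 1: 'i' vs 'i' match
pos 2: 'b' vs 'b' match
pos 3: 'k' vs 'k' match
pos 4: 'u' vs 'y' differ -> stop
Longest common prefix: "jibk" (length 4)


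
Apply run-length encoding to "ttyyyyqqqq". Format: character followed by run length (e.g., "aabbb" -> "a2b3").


Input: 'ttyyyyqqqq'
Operation: identify consecutive runs
Runs: 'tt' -> t2, 'yyyy' -> y4, 'qqqq' -> q4
Encoded: t2y4q4


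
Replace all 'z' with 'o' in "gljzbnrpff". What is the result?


Input string: 'gljzbnrpff'
Operation: replace 'z' with 'o'
Positions of 'z': 3
After replacement: gljobnrpff


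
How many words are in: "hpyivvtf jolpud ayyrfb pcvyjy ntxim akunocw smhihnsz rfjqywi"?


Input string: 'hpyivvtf jolpud ayyrfb pcvyjy ntxim akunocw smhihnsz rfjqywi'
Operation: split by spaces
Words found: 'hpyivvtf', 'jolpud', 'ayyrfb', 'pcvyjy', 'ntxim', 'akunocw', 'smhihnsz', 'rfjqywi'
Word count: 8


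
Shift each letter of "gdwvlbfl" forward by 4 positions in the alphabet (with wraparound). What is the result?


Input: 'gdwvlbfl', shift = 4
Operation: for each letter, (position + 4) mod 26
Mapping: 'g'(6+4=10)->'k', 'd'(3+4=7)->'h', 'w'(22+4=26, 26 mod 26=0)->'a', 'v'(21+4=25)->'z', 'l'(11+4=15)->'p', 'b'(1+4=5)->'f', 'f'(5+4=9)->'j', 'l'(11+4=15)->'p'
Result: khazpfjp


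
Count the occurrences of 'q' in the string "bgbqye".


Input string: 'bgbqye'
Target character: 'q'
Scan each position: s[3]='q'
Matches found at indices: 3
Total: 1


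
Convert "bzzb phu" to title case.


Input string: 'bzzb phu'
Operation: capitalize first letter of each word
Word transformations: 'bzzb'->'Bzzb', 'phu'->'Phu'
Result: Bzzb Phu


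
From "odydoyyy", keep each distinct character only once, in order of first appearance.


Input: 'odydoyyy'
Operation: keep first occurrence of each character
Scan: s[0]='o' new -> keep; s[1]='d' new -> keep; s[2]='y' new -> keep; s[3]='d' seen -> skip; s[4]='o' seen -> skip; s[5]='y' seen -> skip; s[6]='y' seen -> skip; s[7]='y' seen -> skip
Result: ody


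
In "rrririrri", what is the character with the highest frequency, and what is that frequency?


Input: 'rrririrri'
Operation: tally each character
Counts: 'i':3, 'r':6
Maximum: 'r' appears 6 times


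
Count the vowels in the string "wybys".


Input string: 'wybys'
Operation: count vowels (a, e, i, o, u)
Scan: s[0]='w', s[1]='y', s[2]='b', s[3]='y', s[4]='s'
Vowels found: 0
Result: 0


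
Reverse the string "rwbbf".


Input string: 'rwbbf'
Operation: reverse character order
Original order: 'r' -> 'w' -> 'b' -> 'b' -> 'f'
Reversed order: 'f' -> 'b' -> 'b' -> 'w' -> 'r'
Result: fbbwr


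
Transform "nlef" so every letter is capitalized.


Input string: 'nlef'
Operation: convert each letter to uppercase
Mapping: 'n'->'N', 'l'->'L', 'e'->'E', 'f'->'F'
Result: NLEF


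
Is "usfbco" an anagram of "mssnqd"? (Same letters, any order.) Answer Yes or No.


String 1: 'mssnqd' -> sorted: 'dmnqss'
String 2: 'usfbco' -> sorted: 'bcfosu'
Compare sorted forms: 'dmnqss' != 'bcfosu'
Anagram: No


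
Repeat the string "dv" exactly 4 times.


Input string: 'dv'
Operation: repeat 4 times
Concatenation: 'dv' + 'dv' + 'dv' + 'dv'
Result: dvdvdvdv


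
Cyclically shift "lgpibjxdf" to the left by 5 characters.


Input: 'lgpibjxdf', shift = 5
Operation: split at index 5 and swap parts
Front part s[0:5] = 'lgpib'
Back part s[5:] = 'jxdf'
Rotated = back + front = 'jxdf' + 'lgpib'
Result: jxdflgpib


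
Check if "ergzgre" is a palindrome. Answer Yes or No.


Input string: 'ergzgre'
Reversed: 'ergzgre'
Compare pairs: s[0]='e' vs s[6]='e' (match), s[1]='r' vs s[5]='r' (match), s[2]='g' vs s[4]='g' (match)
Palindrome: Yes


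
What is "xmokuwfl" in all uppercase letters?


Input string: 'xmokuwfl'
Operation: convert each letter to uppercase
Mapping: 'x'->'X', 'm'->'M', 'o'->'O', 'k'->'K', 'u'->'U', 'w'->'W', 'f'->'F', 'l'->'L'
Result: XMOKUWFL


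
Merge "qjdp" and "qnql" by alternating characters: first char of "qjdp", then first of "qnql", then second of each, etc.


String 1: 'qjdp'
String 2: 'qnql'
Operation: alternate characters
Pairs: 'q'+'q', 'j'+'n', 'd'+'q', 'p'+'l'
Result: qqjndqpl


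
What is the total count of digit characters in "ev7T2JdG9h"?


Input string: 'ev7T2JdG9h'
Operation: count digit characters (0-9)
Scan: 'e', 'v', '7'(digit), 'T', '2'(digit), 'J', 'd', 'G', '9'(digit), 'h'
Digits found: 3
Result: 3


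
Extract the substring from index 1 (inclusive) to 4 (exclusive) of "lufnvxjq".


Input string: 'lufnvxjq'
Operation: slice [1:4]
Extract characters: s[1]='u', s[2]='f', s[3]='n'
Result: ufn


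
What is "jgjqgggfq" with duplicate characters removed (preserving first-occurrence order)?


Input: 'jgjqgggfq'
Operation: keep first occurrence of each character
Scan: s[0]='j' new -> keep; s[1]='g' new -> keep; s[2]='j' seen -> skip; s[3]='q' new -> keep; s[4]='g' seen -> skip; s[5]='g' seen -> skip; s[6]='g' seen -> skip; s[7]='f' new -> keep; s[8]='q' seen -> skip
Result: jgqf


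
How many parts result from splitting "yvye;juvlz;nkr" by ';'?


Input string: 'yvye;juvlz;nkr'
Delimiter: ';'
Split result: 'yvye', 'juvlz', 'nkr'
Number of parts: 3


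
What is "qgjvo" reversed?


Input string: 'qgjvo'
Operation: reverse character order
Original order: 'q' -> 'g' -> 'j' -> 'v' -> 'o'
Reversed order: 'o' -> 'v' -> 'j' -> 'g' -> 'q'
Result: ovjgq


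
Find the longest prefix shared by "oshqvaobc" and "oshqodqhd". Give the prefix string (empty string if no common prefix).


String 1: 'oshqvaobc'
String 2: 'oshqodqhd'
Compare position by position:
pos 0: 'o' vs 'o' match
pos 1: 's' vs 's' match
pos 2: 'h' vs 'h' match
pos 3: 'q' vs 'q' match
pos 4: 'v' vs 'o' differ -> stop
Longest common prefix: "oshq" (length 4)


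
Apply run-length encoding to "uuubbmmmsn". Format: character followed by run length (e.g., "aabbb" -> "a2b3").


Input: 'uuubbmmmsn'
Operation: identify consecutive runs
Runs: 'uuu' -> u3, 'bb' -> b2, 'mmm' -> m3, 's' -> s1, 'n' -> n1
Encoded: u3b2m3s1n1


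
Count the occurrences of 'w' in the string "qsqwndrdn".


Input string: 'qsqwndrdn'
Target character: 'w'
Scan each position: s[3]='w'
Matches found at indices: 3
Total: 1


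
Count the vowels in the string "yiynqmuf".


Input string: 'yiynqmuf'
Operation: count vowels (a, e, i, o, u)
Scan: s[0]='y', s[1]='i' (vowel), s[2]='y', s[3]='n', s[4]='q', s[5]='m', s[6]='u' (vowel), s[7]='f'
Vowels found: 2
Result: 2


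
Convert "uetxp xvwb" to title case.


Input string: 'uetxp xvwb'
Operation: capitalize first letter of each word
Word transformations: 'uetxp'->'Uetxp', 'xvwb'->'Xvwb'
Result: Uetxp Xvwb


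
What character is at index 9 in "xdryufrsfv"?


Input string: 'xdryufrsfv'
Operation: get character at index 9
Index mapping: s[0]='x', s[1]='d', s[2]='r', s[3]='y', s[4]='u', s[5]='f', s[6]='r', s[7]='s', s[8]='f', s[9]='v'
Result: 'v'


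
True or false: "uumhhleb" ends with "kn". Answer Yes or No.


Input string: 'uumhhleb'
Suffix to check: 'kn'
Last 2 characters of input: 'eb'
Match: False
Result: No


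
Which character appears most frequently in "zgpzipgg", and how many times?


Input: 'zgpzipgg'
Operation: tally each character
Counts: 'g':3, 'i':1, 'p':2, 'z':2
Maximum: 'g' appears 3 times


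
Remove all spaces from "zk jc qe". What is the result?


Input string: 'zk jc qe'
Operation: remove all spaces
Words: 'zk', 'jc', 'qe'
Join without spaces: zkjcqe


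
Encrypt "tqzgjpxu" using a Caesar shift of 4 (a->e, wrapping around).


Input: 'tqzgjpxu', shift = 4
Operation: for each letter, (position + 4) mod 26
Mapping: 't'(19+4=23)->'x', 'q'(16+4=20)->'u', 'z'(25+4=29, 29 mod 26=3)->'d', 'g'(6+4=10)->'k', 'j'(9+4=13)->'n', 'p'(15+4=19)->'t', 'x'(23+4=27, 27 mod 26=1)->'b', 'u'(20+4=24)->'y'
Result: xudkntby


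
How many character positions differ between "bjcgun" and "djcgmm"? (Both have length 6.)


String 1: 'bjcgun'
String 2: 'djcgmm'
Compare each position: pos 0: 'b'!='d', pos 1: 'j'=='j', pos 2: 'c'=='c', pos 3: 'g'=='g', pos 4: 'u'!='m', pos 5: 'n'!='m'
Differing positions: 3
Hamming distance: 3


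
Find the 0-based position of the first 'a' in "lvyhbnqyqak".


Input string: 'lvyhbnqyqak'
Target: 'a'
Scanning left to right: s[0]='l', s[1]='v', s[2]='y', s[3]='h', s[4]='b', s[5]='n', s[6]='q', s[7]='y', s[8]='q', s[9]='a'
First match at index: 9


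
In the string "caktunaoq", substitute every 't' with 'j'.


Input string: 'caktunaoq'
Operation: replace 't' with 'j'
Positions of 't': 3
After replacement: cakjunaoq


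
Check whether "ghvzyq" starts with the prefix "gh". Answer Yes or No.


Input string: 'ghvzyq'
Prefix to check: 'gh'
First 2 characters of input: 'gh'
Match: True
Result: Yes


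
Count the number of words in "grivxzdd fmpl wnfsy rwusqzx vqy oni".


Input string: 'grivxzdd fmpl wnfsy rwusqzx vqy oni'
Operation: split by spaces
Words found: 'grivxzdd', 'fmpl', 'wnfsy', 'rwusqzx', 'vqy', 'oni'
Word count: 6


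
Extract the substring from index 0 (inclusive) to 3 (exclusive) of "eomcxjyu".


Input string: 'eomcxjyu'
Operation: slice [0:3]
Extract characters: s[0]='e', s[1]='o', s[2]='m'
Result: eom


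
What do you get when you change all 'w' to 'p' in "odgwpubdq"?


Input string: 'odgwpubdq'
Operation: replace 'w' with 'p'
Positions of 'w': 3
After replacement: odgppubdq


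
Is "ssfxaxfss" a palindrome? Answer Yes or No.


Input string: 'ssfxaxfss'
Reversed: 'ssfxaxfss'
Compare pairs: s[0]='s' vs s[8]='s' (match), s[1]='s' vs s[7]='s' (match), s[2]='f' vs s[6]='f' (match), s[3]='x' vs s[5]='x' (match)
Palindrome: Yes


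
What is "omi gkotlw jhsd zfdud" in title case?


Input string: 'omi gkotlw jhsd zfdud'
Operation: capitalize first letter of each word
Word transformations: 'omi'->'Omi', 'gkotlw'->'Gkotlw', 'jhsd'->'Jhsd', 'zfdud'->'Zfdud'
Result: Omi Gkotlw Jhsd Zfdud


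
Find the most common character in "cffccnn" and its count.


Input: 'cffccnn'
Operation: tally each character
Counts: 'c':3, 'f':2, 'n':2
Maximum: 'c' appears 3 times


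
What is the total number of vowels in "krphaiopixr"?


Input string: 'krphaiopixr'
Operation: count vowels (a, e, i, o, u)
Scan: s[0]='k', s[1]='r', s[2]='p', s[3]='h', s[4]='a' (vowel), s[5]='i' (vowel), s[6]='o' (vowel), s[7]='p', s[8]='i' (vowel), s[9]='x', s[10]='r'
Vowels found: 4
Result: 4


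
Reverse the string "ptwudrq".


Input string: 'ptwudrq'
Operation: reverse character order
Original order: 'p' -> 't' -> 'w' -> 'u' -> 'd' -> 'r' -> 'q'
Reversed order: 'q' -> 'r' -> 'd' -> 'u' -> 'w' -> 't' -> 'p'
Result: qrduwtp


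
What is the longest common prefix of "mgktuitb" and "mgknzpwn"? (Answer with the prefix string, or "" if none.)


String 1: 'mgktuitb'
String 2: 'mgknzpwn'
Compare position by position:
pos 0: 'm' vs 'm' match
pos 1: 'g' vs 'g' match
pos 2: 'k' vs 'k' match
pos 3: 't' vs 'n' differ -> stop
Longest common prefix: "mgk" (length 3)


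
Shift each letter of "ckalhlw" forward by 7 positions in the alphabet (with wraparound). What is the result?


Input: 'ckalhlw', shift = 7
Operation: for each letter, (position + 7) mod 26
Mapping: 'c'(2+7=9)->'j', 'k'(10+7=17)->'r', 'a'(0+7=7)->'h', 'l'(11+7=18)->'s', 'h'(7+7=14)->'o', 'l'(11+7=18)->'s', 'w'(22+7=29, 29 mod 26=3)->'d'
Result: jrhsosd


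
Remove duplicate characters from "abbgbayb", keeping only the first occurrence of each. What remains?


Input: 'abbgbayb'
Operation: keep first occurrence of each character
Scan: s[0]='a' new -> keep; s[1]='b' new -> keep; s[2]='b' seen -> skip; s[3]='g' new -> keep; s[4]='b' seen -> skip; s[5]='a' seen -> skip; s[6]='y' new -> keep; s[7]='b' seen -> skip
Result: abgy


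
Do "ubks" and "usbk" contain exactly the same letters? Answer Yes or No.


String 1: 'ubks' -> sorted: 'bksu'
String 2: 'usbk' -> sorted: 'bksu'
Compare sorted forms: 'bksu' == 'bksu'
Anagram: Yes


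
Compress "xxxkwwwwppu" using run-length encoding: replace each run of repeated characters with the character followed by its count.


Input: 'xxxkwwwwppu'
Operation: identify consecutive runs
Runs: 'xxx' -> x3, 'k' -> k1, 'wwww' -> w4, 'pp' -> p2, 'u' -> u1
Encoded: x3k1w4p2u1


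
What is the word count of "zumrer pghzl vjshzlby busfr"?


Input string: 'zumrer pghzl vjshzlby busfr'
Operation: split by spaces
Words found: 'zumrer', 'pghzl', 'vjshzlby', 'busfr'
Word count: 4


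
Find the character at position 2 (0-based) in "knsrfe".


Input string: 'knsrfe'
Operation: get character at index 2
Index mapping: s[0]='k', s[1]='n', s[2]='s'
Result: 's'


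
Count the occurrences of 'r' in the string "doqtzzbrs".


Input string: 'doqtzzbrs'
Target character: 'r'
Scan each position: s[7]='r'
Matches found at indices: 7
Total: 1


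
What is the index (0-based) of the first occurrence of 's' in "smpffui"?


Input string: 'smpffui'
Target: 's'
Scanning left to right: s[0]='s'
First match at index: 0


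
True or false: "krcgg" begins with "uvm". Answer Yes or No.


Input string: 'krcgg'
Prefix to check: 'uvm'
First 3 characters of input: 'krc'
Match: False
Result: No


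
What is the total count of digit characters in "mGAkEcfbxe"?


Input string: 'mGAkEcfbxe'
Operation: count digit characters (0-9)
Scan: 'm', 'G', 'A', 'k', 'E', 'c', 'f', 'b', 'x', 'e'
Digits found: 0
Result: 0


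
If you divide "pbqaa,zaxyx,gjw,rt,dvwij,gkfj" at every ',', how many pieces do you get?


Input string: 'pbqaa,zaxyx,gjw,rt,dvwij,gkfj'
Delimiter: ','
Split result: 'pbqaa', 'zaxyx', 'gjw', 'rt', 'dvwij', 'gkfj'
Number of parts: 6
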